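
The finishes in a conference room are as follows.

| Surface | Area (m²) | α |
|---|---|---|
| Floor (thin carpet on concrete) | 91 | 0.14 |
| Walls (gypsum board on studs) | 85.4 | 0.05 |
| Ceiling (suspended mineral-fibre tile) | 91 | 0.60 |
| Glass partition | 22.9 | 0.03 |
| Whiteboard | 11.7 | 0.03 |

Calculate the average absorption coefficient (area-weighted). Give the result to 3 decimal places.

0.241

Total surface area S = 302.0 m².
Weighted sum Σ Sα = 72.648.
ᾱ = 72.648 / 302.0 = 0.241.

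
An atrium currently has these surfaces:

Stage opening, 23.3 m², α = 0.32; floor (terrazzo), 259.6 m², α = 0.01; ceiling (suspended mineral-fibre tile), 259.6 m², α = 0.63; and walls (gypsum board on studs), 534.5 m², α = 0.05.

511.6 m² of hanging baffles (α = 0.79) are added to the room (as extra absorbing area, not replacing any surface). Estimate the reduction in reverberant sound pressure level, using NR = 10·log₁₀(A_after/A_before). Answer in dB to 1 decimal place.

A_before = Σ Sᵢαᵢ = 23.3×0.32 + 259.6×0.01 + 259.6×0.63 + 534.5×0.05 = 200.325 sabins.
Treatment contributes 511.6·0.79 = 404.164 sabins.
New total A_after = 604.489 sabins.
Reduction = 10 log₁₀(A_after/A_before) = 10 log₁₀(3.0175) = 4.8 dB.

4.8 dB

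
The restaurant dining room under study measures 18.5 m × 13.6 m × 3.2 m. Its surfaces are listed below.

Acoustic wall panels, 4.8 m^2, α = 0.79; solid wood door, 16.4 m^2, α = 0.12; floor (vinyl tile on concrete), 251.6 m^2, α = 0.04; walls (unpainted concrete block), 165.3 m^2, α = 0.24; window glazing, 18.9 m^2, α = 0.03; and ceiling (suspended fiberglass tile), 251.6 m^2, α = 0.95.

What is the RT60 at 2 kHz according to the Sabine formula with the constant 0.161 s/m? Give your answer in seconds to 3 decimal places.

A = Σ Sᵢαᵢ = 4.8*0.79 + 16.4*0.12 + 251.6*0.04 + 165.3*0.24 + 18.9*0.03 + 251.6*0.95 = 295.083 sabins.
V = 18.5·13.6·3.2 = 805.12 m³.
Sabine: RT60 = 0.161 × 805.12 / 295.083 = 0.439 s.

0.439 s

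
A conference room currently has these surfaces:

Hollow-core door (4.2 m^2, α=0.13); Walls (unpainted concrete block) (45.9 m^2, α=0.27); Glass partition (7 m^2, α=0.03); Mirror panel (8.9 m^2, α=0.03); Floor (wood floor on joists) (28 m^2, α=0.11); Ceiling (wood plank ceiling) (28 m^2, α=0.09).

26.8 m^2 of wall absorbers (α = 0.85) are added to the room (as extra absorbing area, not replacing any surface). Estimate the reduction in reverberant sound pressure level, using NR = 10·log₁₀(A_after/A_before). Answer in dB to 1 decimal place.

3.4 dB

Total absorption A_before = 4.2·0.13 + 45.9·0.27 + 7·0.03 + 8.9·0.03 + 28·0.11 + 28·0.09
  = 0.546 + 12.393 + 0.210 + 0.267 + 3.080 + 2.520 = 19.016 m^2 sabins.
Added absorption = 26.8 × 0.85 = 22.780 sabins.
A_after = 19.016 + 22.780 = 41.796 sabins.
Reduction = 10 log₁₀(A_after/A_before) = 10 log₁₀(2.1979) = 3.4 dB.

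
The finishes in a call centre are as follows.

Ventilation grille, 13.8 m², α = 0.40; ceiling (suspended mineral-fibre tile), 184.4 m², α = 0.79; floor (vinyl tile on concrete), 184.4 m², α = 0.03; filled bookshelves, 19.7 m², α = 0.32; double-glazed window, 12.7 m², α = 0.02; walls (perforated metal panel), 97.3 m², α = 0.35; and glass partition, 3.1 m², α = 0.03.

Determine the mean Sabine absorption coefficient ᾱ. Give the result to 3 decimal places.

0.383

S = Σ Sᵢ = 13.8 + 184.4 + 184.4 + 19.7 + 12.7 + 97.3 + 3.1 = 515.4 m².
A = 13.8×0.40 + 184.4×0.79 + 184.4×0.03 + 19.7×0.32 + 12.7×0.02 + 97.3×0.35 + 3.1×0.03 = 197.434 sabins.
ᾱ = 197.434 / 515.4 = 0.383.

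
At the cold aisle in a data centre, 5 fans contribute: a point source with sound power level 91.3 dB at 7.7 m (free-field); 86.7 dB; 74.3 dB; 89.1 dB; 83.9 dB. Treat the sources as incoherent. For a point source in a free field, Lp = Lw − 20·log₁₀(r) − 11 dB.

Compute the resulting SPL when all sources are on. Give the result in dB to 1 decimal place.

Source at 7.7 m: Lp = 91.3 − 20·log₁₀(7.7) − 11 = 62.6 dB.
Σ 10^(Lᵢ/10) = 1.555e+09.
Back to dB: 10·log₁₀ Σ = 91.9 dB.

91.9 dB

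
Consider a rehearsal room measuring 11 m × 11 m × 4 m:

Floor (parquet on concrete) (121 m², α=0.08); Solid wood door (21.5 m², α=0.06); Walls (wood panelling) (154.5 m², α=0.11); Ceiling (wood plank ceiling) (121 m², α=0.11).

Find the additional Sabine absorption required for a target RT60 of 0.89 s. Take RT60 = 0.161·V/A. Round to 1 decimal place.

46.3 sabins

A₁ = Σ Sᵢαᵢ = 121*0.08 + 21.5*0.06 + 154.5*0.11 + 121*0.11 = 41.275 sabins.
For T = 0.89 s, need A₂ = 0.161·V/T = 0.161·484/0.89 = 87.555 sabins.
Shortfall: 87.555 − 41.275 = 46.3 sabins.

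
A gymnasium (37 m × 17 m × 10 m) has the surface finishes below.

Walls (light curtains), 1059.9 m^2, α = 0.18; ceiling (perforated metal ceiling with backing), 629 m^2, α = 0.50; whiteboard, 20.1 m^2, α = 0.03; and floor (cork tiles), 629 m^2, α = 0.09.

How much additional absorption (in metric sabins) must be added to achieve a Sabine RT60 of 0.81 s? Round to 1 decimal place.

A₁ = Σ Sᵢαᵢ = 1059.9·0.18 + 629·0.50 + 20.1·0.03 + 629·0.09 = 562.495 sabins.
For T = 0.81 s, need A₂ = 0.161·V/T = 0.161·6290/0.81 = 1250.235 sabins.
Shortfall: 1250.235 − 562.495 = 687.7 sabins.

687.7 sabins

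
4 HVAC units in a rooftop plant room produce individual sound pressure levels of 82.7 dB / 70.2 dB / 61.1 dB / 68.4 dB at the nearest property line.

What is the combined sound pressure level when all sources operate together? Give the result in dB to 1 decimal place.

83.1 dB

Converting to relative power and adding: 10^(82.7/10) + 10^(70.2/10) + 10^(61.1/10) + 10^(68.4/10) = 2.049e+08.
Combined level = 10 log₁₀(2.049e+08) = 83.1 dB.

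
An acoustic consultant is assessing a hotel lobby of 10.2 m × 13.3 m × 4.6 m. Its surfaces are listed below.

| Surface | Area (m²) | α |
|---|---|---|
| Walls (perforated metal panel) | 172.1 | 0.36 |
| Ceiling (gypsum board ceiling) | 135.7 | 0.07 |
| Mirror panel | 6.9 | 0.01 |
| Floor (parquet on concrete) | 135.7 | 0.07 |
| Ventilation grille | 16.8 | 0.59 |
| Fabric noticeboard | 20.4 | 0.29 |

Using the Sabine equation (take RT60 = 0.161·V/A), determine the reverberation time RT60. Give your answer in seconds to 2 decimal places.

Total absorption A = 172.1*0.36 + 135.7*0.07 + 6.9*0.01 + 135.7*0.07 + 16.8*0.59 + 20.4*0.29
  = 61.956 + 9.499 + 0.069 + 9.499 + 9.912 + 5.916 = 96.851 m² sabins.
V = 10.2·13.3·4.6 = 624.036 m³.
RT60 = 0.161 · V / A = 0.161 × 624.036 / 96.851 = 1.04 s.

1.04 seconds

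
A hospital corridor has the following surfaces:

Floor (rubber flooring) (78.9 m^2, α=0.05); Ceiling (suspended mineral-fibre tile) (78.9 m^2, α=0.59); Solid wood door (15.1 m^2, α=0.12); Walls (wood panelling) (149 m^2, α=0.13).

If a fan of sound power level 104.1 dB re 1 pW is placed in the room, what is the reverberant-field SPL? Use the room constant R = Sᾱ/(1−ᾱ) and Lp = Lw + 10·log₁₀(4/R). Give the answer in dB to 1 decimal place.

Σ(Sᵢαᵢ) = 78.9×0.05 + 78.9×0.59 + 15.1×0.12 + 149×0.13 = 71.678; total area S = 321.9 m^2.
ᾱ = 0.2227, so room constant R = A/(1−ᾱ) = 92.214 m^2.
Lp = 104.1 + 10·log₁₀(4/92.214) = 104.1 + (-13.63) = 90.5 dB.

90.5 dB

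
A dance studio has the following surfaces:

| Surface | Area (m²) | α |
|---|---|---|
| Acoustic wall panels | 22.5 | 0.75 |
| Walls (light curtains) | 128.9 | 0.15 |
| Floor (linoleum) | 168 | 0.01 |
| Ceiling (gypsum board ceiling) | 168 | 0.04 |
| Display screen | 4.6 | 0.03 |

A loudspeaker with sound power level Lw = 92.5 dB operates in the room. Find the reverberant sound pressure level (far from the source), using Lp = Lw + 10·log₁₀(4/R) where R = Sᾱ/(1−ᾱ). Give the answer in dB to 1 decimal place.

81.6 dB

Σ(Sᵢαᵢ) = 22.5·0.75 + 128.9·0.15 + 168·0.01 + 168·0.04 + 4.6·0.03 = 44.748; total area S = 492.0 m².
ᾱ = 0.0910, so room constant R = A/(1−ᾱ) = 49.228 m².
Lp = 92.5 + 10·log₁₀(4/49.228) = 92.5 + (-10.90) = 81.6 dB.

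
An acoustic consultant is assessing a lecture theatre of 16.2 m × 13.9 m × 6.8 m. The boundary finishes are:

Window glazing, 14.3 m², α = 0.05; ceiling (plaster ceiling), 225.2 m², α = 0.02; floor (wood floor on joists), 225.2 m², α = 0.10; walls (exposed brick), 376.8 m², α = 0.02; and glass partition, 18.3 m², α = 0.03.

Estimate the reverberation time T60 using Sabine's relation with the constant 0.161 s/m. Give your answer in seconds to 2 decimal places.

6.88 s

A = Σ Sᵢαᵢ = 14.3×0.05 + 225.2×0.02 + 225.2×0.10 + 376.8×0.02 + 18.3×0.03 = 35.824 sabins.
Room volume: 1531.224 m³.
T = 0.161 V/A = 0.161·1531.224/35.824 = 6.88 s.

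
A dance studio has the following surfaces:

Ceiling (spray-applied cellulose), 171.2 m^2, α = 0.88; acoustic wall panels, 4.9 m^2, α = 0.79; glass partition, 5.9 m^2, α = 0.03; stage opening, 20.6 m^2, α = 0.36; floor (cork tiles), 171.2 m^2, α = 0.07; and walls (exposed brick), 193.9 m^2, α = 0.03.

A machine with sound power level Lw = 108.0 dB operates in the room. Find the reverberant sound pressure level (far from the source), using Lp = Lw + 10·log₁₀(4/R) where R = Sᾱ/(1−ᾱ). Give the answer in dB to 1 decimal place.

89.8 dB

A = 179.921 sabins; S = 567.7 m^2.
ᾱ = 179.921/567.7 = 0.3169; R = Sᾱ/(1−ᾱ) = 179.921/(1−0.3169) = 263.389 m^2.
Lp = Lw + 10 log₁₀(4/R) = 108.0 -18.19 = 89.8 dB.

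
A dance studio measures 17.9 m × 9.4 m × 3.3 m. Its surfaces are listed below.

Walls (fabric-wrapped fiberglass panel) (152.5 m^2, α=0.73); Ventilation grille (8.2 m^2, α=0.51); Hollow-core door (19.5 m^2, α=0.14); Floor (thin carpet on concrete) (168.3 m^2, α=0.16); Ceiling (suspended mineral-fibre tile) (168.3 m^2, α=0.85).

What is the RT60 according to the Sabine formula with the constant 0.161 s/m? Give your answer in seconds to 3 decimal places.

Total absorption A = 152.5·0.73 + 8.2·0.51 + 19.5·0.14 + 168.3·0.16 + 168.3·0.85
  = 111.325 + 4.182 + 2.730 + 26.928 + 143.055 = 288.220 m^2 sabins.
Volume V = 17.9 × 9.4 × 3.3 = 555.258 m³.
Sabine: RT60 = 0.161 × 555.258 / 288.220 = 0.310 s.

0.310 s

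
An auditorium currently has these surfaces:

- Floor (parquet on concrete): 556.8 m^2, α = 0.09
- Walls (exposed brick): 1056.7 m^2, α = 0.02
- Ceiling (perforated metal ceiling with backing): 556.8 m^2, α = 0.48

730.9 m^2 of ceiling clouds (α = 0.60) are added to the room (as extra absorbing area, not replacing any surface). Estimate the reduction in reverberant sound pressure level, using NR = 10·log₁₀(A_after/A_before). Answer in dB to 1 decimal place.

Summing Sᵢαᵢ: 50.112 + 21.134 + 267.264 → A_before = 338.510 sabins.
Treatment contributes 730.9·0.60 = 438.540 sabins.
New total A_after = 777.050 sabins.
NR = 10·log₁₀(777.050/338.510) = 3.6 dB.

3.6 dB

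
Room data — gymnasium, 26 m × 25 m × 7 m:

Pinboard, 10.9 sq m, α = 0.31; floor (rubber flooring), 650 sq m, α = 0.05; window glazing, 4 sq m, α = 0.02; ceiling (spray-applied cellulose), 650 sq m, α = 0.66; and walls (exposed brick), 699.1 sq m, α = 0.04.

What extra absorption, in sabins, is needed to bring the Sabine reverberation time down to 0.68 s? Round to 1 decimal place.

584.4 sabins

A₁ = Σ Sᵢαᵢ = 10.9·0.31 + 650·0.05 + 4·0.02 + 650·0.66 + 699.1·0.04 = 492.923 sabins.
V = 4550 m³. Required absorption A₂ = 0.161 × 4550 / 0.68 = 1077.279 sabins.
Additional absorption ΔA = 1077.279 − 492.923 = 584.4 sabins.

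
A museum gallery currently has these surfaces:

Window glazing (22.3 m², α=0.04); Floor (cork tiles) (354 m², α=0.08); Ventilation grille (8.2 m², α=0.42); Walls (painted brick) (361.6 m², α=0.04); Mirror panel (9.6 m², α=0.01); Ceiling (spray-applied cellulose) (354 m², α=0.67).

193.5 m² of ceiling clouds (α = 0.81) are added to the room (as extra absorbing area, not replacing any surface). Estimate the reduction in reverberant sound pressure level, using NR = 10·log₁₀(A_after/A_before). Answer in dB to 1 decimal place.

1.9 dB

Equivalent absorption area: A_before = 22.3×0.04 + 354×0.08 + 8.2×0.42 + 361.6×0.04 + 9.6×0.01 + 354×0.67 = 284.396 m².
Treatment contributes 193.5·0.81 = 156.735 sabins.
New total A_after = 441.131 sabins.
NR = 10·log₁₀(441.131/284.396) = 1.9 dB.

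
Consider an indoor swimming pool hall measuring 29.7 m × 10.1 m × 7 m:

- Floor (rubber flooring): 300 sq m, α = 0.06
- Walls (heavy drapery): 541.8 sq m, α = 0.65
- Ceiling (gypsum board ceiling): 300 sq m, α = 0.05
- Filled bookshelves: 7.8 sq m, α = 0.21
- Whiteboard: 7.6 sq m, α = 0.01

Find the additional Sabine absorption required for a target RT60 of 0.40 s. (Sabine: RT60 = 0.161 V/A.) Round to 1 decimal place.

Equivalent absorption area: A₁ = 300*0.06 + 541.8*0.65 + 300*0.05 + 7.8*0.21 + 7.6*0.01 = 386.884 sq m.
Target A₂ = 0.161·2099.79/0.40 = 845.165 sabins (V = 2099.79 m³).
Shortfall: 845.165 − 386.884 = 458.3 sabins.

458.3 sabins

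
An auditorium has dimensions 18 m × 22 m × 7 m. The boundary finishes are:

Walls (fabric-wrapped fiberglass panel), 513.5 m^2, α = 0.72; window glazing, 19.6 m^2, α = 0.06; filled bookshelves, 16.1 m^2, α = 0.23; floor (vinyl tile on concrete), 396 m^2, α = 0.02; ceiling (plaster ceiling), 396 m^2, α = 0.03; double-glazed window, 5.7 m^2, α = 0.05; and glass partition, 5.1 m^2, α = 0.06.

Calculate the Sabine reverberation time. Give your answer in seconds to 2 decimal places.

1.13 s

Summing Sᵢαᵢ: 369.720 + 1.176 + 3.703 + 7.920 + 11.880 + 0.285 + 0.306 → A = 394.990 sabins.
V = 18·22·7 = 2772 m³.
RT60 = 0.161 · V / A = 0.161 × 2772 / 394.990 = 1.13 s.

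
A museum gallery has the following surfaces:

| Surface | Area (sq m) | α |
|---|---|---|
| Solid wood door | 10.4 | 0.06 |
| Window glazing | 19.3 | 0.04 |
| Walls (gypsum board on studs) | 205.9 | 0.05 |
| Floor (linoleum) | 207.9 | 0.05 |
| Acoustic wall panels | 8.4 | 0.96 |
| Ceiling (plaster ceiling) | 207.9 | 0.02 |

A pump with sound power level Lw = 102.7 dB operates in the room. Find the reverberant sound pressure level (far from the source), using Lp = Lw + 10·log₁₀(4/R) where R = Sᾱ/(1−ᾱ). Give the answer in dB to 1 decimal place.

93.1 dB

A = 34.308 sabins; S = 659.8 sq m.
ᾱ = 0.0520, so room constant R = A/(1−ᾱ) = 36.190 sq m.
Lp = Lw + 10 log₁₀(4/R) = 102.7 -9.57 = 93.1 dB.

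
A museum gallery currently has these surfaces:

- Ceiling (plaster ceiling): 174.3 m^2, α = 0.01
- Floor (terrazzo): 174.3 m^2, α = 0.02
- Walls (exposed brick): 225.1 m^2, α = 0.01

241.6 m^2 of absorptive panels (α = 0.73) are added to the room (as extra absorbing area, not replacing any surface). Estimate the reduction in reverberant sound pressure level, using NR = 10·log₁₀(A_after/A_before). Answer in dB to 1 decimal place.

13.9 dB

A_before = Σ Sᵢαᵢ = 174.3×0.01 + 174.3×0.02 + 225.1×0.01 = 7.480 sabins.
Added absorption = 241.6 × 0.73 = 176.368 sabins.
A_after = 7.480 + 176.368 = 183.848 sabins.
Reduction = 10 log₁₀(A_after/A_before) = 10 log₁₀(24.5786) = 13.9 dB.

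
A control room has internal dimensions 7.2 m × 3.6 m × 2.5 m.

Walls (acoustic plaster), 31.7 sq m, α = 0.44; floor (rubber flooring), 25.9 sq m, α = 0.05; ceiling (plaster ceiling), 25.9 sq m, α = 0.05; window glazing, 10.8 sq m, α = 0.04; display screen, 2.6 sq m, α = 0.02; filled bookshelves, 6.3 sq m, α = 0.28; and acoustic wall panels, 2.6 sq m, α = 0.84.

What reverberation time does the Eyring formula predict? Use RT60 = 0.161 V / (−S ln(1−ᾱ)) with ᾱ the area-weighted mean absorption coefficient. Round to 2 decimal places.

S = Σ Sᵢ = 105.8 sq m.
Absorption A = 31.7·0.44 + 25.9·0.05 + 25.9·0.05 + 10.8·0.04 + 2.6·0.02 + 6.3·0.28 + 2.6·0.84 = 20.970 sabins.
Mean coefficient ᾱ = A/S = 0.1982.
−S·ln(1−ᾱ) = −105.8 × ln(1 − 0.1982) = 23.371.
V = 7.2 × 3.6 × 2.5 = 64.8 m³.
T = 0.161·V/[−S·ln(1−ᾱ)] = 0.161·64.8/23.371 = 0.45 s.

0.45 s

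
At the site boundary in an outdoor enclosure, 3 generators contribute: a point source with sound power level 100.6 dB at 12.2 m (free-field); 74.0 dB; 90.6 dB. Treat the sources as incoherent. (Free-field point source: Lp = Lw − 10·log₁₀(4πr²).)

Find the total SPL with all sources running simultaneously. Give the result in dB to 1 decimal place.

Source at 12.2 m: Lp = 100.6 − 10·log₁₀(4π·12.2²) = 100.6 − 10·log₁₀(1870.379) = 67.9 dB.
Sum in the linear (power) domain: Σ 10^(Lᵢ/10) = 10^(67.9/10) + 10^(74.0/10) + 10^(90.6/10) = 1.179e+09.
Back to dB: 10·log₁₀ Σ = 90.7 dB.

90.7 dB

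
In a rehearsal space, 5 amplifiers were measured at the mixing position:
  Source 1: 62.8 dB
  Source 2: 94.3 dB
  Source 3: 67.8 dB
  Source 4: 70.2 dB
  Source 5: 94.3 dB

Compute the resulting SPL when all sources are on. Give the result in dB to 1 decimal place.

Sum in the linear (power) domain: Σ 10^(Lᵢ/10) = 10^(62.8/10) + 10^(94.3/10) + 10^(67.8/10) + 10^(70.2/10) + 10^(94.3/10) = 5.401e+09.
Back to dB: 10·log₁₀ Σ = 97.3 dB.

97.3 dB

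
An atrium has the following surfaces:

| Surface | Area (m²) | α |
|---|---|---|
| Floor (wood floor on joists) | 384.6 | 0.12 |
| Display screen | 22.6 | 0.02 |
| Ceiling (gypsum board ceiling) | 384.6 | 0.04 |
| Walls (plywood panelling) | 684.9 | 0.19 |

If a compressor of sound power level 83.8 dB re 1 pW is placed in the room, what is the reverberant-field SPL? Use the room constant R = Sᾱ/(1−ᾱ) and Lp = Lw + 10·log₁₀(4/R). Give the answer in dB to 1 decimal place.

Σ(Sᵢαᵢ) = 384.6×0.12 + 22.6×0.02 + 384.6×0.04 + 684.9×0.19 = 192.119; total area S = 1476.7 m².
ᾱ = 0.1301, so room constant R = A/(1−ᾱ) = 220.852 m².
Lp = 83.8 + 10·log₁₀(4/220.852) = 83.8 + (-17.42) = 66.4 dB.

66.4 dB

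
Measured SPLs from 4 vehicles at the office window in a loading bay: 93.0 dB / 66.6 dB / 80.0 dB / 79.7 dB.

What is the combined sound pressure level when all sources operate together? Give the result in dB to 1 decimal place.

Σ 10^(Lᵢ/10) = 2.193e+09.
Combined level = 10 log₁₀(2.193e+09) = 93.4 dB.

93.4 dB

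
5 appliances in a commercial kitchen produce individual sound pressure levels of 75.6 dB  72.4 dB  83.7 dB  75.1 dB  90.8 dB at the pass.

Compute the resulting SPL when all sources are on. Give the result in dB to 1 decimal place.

91.8 dB

Σ 10^(Lᵢ/10) = 1.523e+09.
Combined level = 10 log₁₀(1.523e+09) = 91.8 dB.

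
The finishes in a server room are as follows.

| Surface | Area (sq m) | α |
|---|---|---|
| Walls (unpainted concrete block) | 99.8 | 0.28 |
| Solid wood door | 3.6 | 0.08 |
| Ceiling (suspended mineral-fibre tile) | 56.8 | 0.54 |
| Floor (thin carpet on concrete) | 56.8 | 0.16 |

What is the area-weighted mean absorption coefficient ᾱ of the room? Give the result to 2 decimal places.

S = Σ Sᵢ = 99.8 + 3.6 + 56.8 + 56.8 = 217.0 sq m.
Weighted sum Σ Sα = 67.992.
ᾱ = A/S = 0.31.

0.31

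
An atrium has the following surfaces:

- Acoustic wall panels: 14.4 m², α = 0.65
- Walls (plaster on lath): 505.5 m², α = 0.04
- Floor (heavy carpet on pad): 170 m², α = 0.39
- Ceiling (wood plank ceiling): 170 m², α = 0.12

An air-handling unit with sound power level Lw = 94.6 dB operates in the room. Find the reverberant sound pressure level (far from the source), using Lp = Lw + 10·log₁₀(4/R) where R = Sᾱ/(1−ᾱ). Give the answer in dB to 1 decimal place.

79.3 dB

Σ(Sᵢαᵢ) = 14.4·0.65 + 505.5·0.04 + 170·0.39 + 170·0.12 = 116.280; total area S = 859.9 m².
ᾱ = 116.280/859.9 = 0.1352; R = Sᾱ/(1−ᾱ) = 116.280/(1−0.1352) = 134.459 m².
Lp = Lw + 10 log₁₀(4/R) = 94.6 -15.27 = 79.3 dB.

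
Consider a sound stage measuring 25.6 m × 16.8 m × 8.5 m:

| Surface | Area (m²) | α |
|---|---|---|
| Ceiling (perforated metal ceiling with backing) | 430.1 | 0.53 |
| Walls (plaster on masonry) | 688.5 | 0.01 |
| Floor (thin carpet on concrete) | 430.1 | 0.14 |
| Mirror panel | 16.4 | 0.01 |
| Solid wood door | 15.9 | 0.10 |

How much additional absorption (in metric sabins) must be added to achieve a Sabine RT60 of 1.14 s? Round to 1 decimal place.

Total absorption A₁ = 430.1×0.53 + 688.5×0.01 + 430.1×0.14 + 16.4×0.01 + 15.9×0.10
  = 227.953 + 6.885 + 60.214 + 0.164 + 1.590 = 296.806 m² sabins.
For T = 1.14 s, need A₂ = 0.161·V/T = 0.161·3655.68/1.14 = 516.285 sabins.
Additional absorption ΔA = 516.285 − 296.806 = 219.5 sabins.

219.5 sabins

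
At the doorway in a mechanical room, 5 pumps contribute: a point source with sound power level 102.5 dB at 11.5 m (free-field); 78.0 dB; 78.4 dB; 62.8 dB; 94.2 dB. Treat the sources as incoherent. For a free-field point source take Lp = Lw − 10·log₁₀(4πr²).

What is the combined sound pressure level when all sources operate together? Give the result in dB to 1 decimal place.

94.4 dB

Source at 11.5 m: Lp = 102.5 − 10·log₁₀(4π·11.5²) = 102.5 − 10·log₁₀(1661.903) = 70.3 dB.
Σ 10^(Lᵢ/10) = 2.775e+09.
Combined level = 10 log₁₀(2.775e+09) = 94.4 dB.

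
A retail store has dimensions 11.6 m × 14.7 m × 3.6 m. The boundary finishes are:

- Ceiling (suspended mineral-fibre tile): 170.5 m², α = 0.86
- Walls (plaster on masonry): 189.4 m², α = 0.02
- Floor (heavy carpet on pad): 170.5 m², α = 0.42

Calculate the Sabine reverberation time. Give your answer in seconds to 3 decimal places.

0.445 sec

Summing Sᵢαᵢ: 146.630 + 3.788 + 71.610 → A = 222.028 sabins.
V = 11.6·14.7·3.6 = 613.872 m³.
Sabine: RT60 = 0.161 × 613.872 / 222.028 = 0.445 s.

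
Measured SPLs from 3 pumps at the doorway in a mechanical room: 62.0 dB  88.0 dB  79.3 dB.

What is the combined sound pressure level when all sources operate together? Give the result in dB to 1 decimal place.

Σ 10^(Lᵢ/10) = 7.177e+08.
L_total = 10·log₁₀(7.177e+08) = 88.6 dB.

88.6 dB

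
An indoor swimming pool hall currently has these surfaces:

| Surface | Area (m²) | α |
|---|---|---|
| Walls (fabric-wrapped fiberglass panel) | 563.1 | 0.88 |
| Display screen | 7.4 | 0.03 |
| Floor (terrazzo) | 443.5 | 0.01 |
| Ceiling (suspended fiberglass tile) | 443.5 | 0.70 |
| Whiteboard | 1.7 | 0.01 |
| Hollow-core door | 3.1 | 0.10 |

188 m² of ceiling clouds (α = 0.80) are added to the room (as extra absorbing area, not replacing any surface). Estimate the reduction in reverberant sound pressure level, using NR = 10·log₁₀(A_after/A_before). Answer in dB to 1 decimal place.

0.7 dB

A_before = Σ Sᵢαᵢ = 563.1*0.88 + 7.4*0.03 + 443.5*0.01 + 443.5*0.70 + 1.7*0.01 + 3.1*0.10 = 810.962 sabins.
Treatment contributes 188·0.80 = 150.400 sabins.
New total A_after = 961.362 sabins.
NR = 10·log₁₀(961.362/810.962) = 0.7 dB.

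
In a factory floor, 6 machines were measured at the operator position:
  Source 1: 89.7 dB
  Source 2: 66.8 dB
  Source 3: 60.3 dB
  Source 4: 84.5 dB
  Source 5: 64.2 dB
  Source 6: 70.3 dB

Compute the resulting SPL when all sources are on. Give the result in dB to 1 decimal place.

Sum in the linear (power) domain: Σ 10^(Lᵢ/10) = 10^(89.7/10) + 10^(66.8/10) + 10^(60.3/10) + 10^(84.5/10) + 10^(64.2/10) + 10^(70.3/10) = 1.234e+09.
Back to dB: 10·log₁₀ Σ = 90.9 dB.

90.9 dB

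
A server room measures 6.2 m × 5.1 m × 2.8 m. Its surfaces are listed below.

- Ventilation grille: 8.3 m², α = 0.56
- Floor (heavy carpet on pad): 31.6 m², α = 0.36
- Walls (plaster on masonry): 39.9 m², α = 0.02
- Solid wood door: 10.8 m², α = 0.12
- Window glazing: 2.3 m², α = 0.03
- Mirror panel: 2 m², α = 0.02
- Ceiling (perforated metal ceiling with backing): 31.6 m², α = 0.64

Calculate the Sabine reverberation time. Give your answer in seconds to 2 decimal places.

0.37 s

Equivalent absorption area: A = 8.3*0.56 + 31.6*0.36 + 39.9*0.02 + 10.8*0.12 + 2.3*0.03 + 2*0.02 + 31.6*0.64 = 38.451 m².
Room volume: 88.536 m³.
T = 0.161 V/A = 0.161·88.536/38.451 = 0.37 s.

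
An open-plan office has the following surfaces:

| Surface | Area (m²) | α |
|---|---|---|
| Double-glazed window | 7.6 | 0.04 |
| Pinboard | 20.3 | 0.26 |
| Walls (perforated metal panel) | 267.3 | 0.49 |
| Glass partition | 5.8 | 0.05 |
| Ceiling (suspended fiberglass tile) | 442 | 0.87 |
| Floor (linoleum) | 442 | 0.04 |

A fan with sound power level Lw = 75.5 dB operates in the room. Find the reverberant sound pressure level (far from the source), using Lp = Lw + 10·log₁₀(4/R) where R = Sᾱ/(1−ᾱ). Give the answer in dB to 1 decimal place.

Σ(Sᵢαᵢ) = 7.6×0.04 + 20.3×0.26 + 267.3×0.49 + 5.8×0.05 + 442×0.87 + 442×0.04 = 539.069; total area S = 1185.0 m².
ᾱ = 0.4549, so room constant R = A/(1−ᾱ) = 988.936 m².
Lp = 75.5 + 10·log₁₀(4/988.936) = 75.5 + (-23.93) = 51.6 dB.

51.6 dB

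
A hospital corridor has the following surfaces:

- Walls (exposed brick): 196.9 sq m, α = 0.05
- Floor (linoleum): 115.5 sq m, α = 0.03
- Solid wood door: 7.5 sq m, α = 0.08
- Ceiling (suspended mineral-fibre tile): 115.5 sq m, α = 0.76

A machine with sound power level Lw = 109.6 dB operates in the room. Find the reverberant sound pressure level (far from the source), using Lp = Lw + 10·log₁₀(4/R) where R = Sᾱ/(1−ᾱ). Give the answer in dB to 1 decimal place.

A = 101.690 sabins; S = 435.4 sq m.
ᾱ = 101.690/435.4 = 0.2336; R = Sᾱ/(1−ᾱ) = 101.690/(1−0.2336) = 132.685 sq m.
Lp = 109.6 + 10·log₁₀(4/132.685) = 109.6 + (-15.21) = 94.4 dB.

94.4 dB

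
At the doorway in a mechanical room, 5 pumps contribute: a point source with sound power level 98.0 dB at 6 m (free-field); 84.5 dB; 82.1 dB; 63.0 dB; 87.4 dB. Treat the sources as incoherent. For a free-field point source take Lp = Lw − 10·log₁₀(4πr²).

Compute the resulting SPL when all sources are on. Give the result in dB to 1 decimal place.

90.0 dB

Source at 6 m: Lp = 98.0 − 10·log₁₀(4π·6²) = 98.0 − 10·log₁₀(452.389) = 71.4 dB.
Sum in the linear (power) domain: Σ 10^(Lᵢ/10) = 10^(71.4/10) + 10^(84.5/10) + 10^(82.1/10) + 10^(63.0/10) + 10^(87.4/10) = 1.009e+09.
L_total = 10·log₁₀(1.009e+09) = 90.0 dB.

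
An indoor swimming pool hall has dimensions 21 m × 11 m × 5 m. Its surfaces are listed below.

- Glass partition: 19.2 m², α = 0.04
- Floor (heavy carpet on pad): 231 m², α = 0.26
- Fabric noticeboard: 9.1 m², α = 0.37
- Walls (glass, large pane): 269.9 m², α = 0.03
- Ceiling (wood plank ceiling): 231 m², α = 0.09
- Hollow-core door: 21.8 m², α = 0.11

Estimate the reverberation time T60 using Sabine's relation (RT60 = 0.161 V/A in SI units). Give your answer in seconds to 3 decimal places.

1.948 seconds

A = Σ Sᵢαᵢ = 19.2*0.04 + 231*0.26 + 9.1*0.37 + 269.9*0.03 + 231*0.09 + 21.8*0.11 = 95.480 sabins.
V = 21·11·5 = 1155 m³.
Sabine: RT60 = 0.161 × 1155 / 95.480 = 1.948 s.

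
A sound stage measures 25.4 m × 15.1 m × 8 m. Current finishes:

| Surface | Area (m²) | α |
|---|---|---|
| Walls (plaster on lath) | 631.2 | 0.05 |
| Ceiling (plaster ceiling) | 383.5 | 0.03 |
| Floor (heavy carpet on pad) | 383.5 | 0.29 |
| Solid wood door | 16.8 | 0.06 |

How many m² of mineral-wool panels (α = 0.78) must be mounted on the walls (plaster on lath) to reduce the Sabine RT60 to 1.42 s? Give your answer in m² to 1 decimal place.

Total absorption A₁ = 631.2*0.05 + 383.5*0.03 + 383.5*0.29 + 16.8*0.06
  = 31.560 + 11.505 + 111.215 + 1.008 = 155.288 m² sabins.
V = 3068.32 m³. Target absorption A₂ = 0.161 × 3068.32 / 1.42 = 347.887 sabins.
ΔA needed = 347.887 − 155.288 = 192.599 sabins.
Each m² of panel replacing the walls (plaster on lath) adds (0.78 − 0.05) = 0.73 sabins.
Panel area = 192.599 / 0.73 = 263.8 m².

263.8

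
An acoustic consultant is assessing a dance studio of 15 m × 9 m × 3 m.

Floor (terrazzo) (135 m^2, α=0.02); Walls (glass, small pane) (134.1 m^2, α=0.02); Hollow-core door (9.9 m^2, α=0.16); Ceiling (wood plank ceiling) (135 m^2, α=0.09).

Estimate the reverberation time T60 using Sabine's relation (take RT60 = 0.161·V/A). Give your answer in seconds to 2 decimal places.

3.41 sec

A = Σ Sᵢαᵢ = 135·0.02 + 134.1·0.02 + 9.9·0.16 + 135·0.09 = 19.116 sabins.
Room volume: 405 m³.
RT60 = 0.161 · V / A = 0.161 × 405 / 19.116 = 3.41 s.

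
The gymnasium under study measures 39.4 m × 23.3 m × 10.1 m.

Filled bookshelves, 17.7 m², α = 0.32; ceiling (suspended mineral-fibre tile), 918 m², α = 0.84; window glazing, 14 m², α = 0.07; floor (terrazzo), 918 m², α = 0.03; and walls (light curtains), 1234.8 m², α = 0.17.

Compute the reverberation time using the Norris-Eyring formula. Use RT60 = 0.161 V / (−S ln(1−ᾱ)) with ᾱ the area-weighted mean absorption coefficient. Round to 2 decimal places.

1.21 s

Total surface area S = 17.7 + 918 + 14 + 918 + 1234.8 = 3102.5 m².
Σ(Sᵢαᵢ) = 17.7·0.32 + 918·0.84 + 14·0.07 + 918·0.03 + 1234.8·0.17 = 1015.220.
Mean coefficient ᾱ = A/S = 0.3272.
Eyring denominator: −S ln(1−ᾱ) = 1229.543.
V = 39.4 × 23.3 × 10.1 = 9272.002 m³.
T = 0.161·V/[−S·ln(1−ᾱ)] = 0.161·9272.002/1229.543 = 1.21 s.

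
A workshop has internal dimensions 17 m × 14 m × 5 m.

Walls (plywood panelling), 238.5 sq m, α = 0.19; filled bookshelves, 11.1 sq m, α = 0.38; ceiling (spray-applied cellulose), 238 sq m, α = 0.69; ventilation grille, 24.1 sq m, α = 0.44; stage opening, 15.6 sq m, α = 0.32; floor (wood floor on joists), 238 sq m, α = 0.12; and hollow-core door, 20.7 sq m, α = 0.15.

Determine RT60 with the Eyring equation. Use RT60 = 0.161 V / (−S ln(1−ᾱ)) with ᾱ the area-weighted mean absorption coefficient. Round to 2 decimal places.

0.60 seconds

S = Σ Sᵢ = 786.0 sq m.
Σ(Sᵢαᵢ) = 238.5·0.19 + 11.1·0.38 + 238·0.69 + 24.1·0.44 + 15.6·0.32 + 238·0.12 + 20.7·0.15 = 261.014.
Mean coefficient ᾱ = A/S = 0.3321.
−S·ln(1−ᾱ) = −786.0 × ln(1 − 0.3321) = 317.243.
V = 17 × 14 × 5 = 1190 m³.
T = 0.161·V/[−S·ln(1−ᾱ)] = 0.161·1190/317.243 = 0.60 s.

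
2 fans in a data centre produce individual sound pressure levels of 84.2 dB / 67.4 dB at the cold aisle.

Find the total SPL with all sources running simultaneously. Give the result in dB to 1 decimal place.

Σ 10^(Lᵢ/10) = 2.685e+08.
Back to dB: 10·log₁₀ Σ = 84.3 dB.

84.3 dB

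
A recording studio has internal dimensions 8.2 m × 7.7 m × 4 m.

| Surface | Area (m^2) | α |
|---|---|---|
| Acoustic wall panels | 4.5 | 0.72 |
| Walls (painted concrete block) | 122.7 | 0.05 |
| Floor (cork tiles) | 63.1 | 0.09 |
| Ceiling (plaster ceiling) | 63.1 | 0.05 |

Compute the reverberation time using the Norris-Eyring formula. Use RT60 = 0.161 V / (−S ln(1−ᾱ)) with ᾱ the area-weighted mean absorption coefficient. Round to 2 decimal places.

Total surface area S = 4.5 + 122.7 + 63.1 + 63.1 = 253.4 m^2.
Σ(Sᵢαᵢ) = 4.5·0.72 + 122.7·0.05 + 63.1·0.09 + 63.1·0.05 = 18.209.
ᾱ = 18.209 / 253.4 = 0.0719.
−S·ln(1−ᾱ) = −253.4 × ln(1 − 0.0719) = 18.908.
V = 8.2 × 7.7 × 4 = 252.56 m³.
T = 0.161·V/[−S·ln(1−ᾱ)] = 0.161·252.56/18.908 = 2.15 s.

2.15 seconds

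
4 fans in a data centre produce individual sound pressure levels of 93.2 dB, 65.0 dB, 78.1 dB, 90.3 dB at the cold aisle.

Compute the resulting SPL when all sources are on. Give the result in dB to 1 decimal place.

Converting to relative power and adding: 10^(93.2/10) + 10^(65.0/10) + 10^(78.1/10) + 10^(90.3/10) = 3.229e+09.
Combined level = 10 log₁₀(3.229e+09) = 95.1 dB.

95.1 dB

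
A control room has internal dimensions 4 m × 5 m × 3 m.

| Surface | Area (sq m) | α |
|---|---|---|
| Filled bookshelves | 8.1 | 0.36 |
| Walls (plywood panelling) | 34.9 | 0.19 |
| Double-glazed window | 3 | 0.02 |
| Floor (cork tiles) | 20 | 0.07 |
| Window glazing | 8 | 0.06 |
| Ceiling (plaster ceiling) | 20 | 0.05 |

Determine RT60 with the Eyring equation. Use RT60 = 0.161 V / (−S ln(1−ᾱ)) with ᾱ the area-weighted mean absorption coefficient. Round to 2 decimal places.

0.72 s

Total surface area S = 8.1 + 34.9 + 3 + 20 + 8 + 20 = 94.0 sq m.
Σ(Sᵢαᵢ) = 8.1·0.36 + 34.9·0.19 + 3·0.02 + 20·0.07 + 8·0.06 + 20·0.05 = 12.487.
ᾱ = 12.487 / 94.0 = 0.1328.
−S·ln(1−ᾱ) = −94.0 × ln(1 − 0.1328) = 13.394.
V = 4 × 5 × 3 = 60 m³.
RT60 = 0.161 × 60 / 13.394 = 0.72 s.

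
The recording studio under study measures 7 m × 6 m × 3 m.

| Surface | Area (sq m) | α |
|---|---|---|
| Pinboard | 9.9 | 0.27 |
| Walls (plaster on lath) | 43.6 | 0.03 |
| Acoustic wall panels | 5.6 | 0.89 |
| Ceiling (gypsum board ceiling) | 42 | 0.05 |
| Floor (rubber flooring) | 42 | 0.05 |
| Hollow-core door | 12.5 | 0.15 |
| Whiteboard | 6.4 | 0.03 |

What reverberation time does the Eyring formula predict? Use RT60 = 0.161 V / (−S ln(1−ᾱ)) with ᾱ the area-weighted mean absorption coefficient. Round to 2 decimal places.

1.27 sec

Total surface area S = 9.9 + 43.6 + 5.6 + 42 + 42 + 12.5 + 6.4 = 162.0 sq m.
Σ(Sᵢαᵢ) = 9.9×0.27 + 43.6×0.03 + 5.6×0.89 + 42×0.05 + 42×0.05 + 12.5×0.15 + 6.4×0.03 = 15.232.
ᾱ = 15.232 / 162.0 = 0.0940.
−S·ln(1−ᾱ) = −162.0 × ln(1 − 0.0940) = 15.992.
V = 7 × 6 × 3 = 126 m³.
T = 0.161·V/[−S·ln(1−ᾱ)] = 0.161·126/15.992 = 1.27 s.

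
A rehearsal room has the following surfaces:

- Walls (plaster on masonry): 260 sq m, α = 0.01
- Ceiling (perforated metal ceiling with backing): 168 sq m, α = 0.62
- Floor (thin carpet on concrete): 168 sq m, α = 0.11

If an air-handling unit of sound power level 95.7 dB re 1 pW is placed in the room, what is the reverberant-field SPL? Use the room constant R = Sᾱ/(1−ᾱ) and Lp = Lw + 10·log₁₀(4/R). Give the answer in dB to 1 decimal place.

Σ(Sᵢαᵢ) = 260×0.01 + 168×0.62 + 168×0.11 = 125.240; total area S = 596.0 sq m.
ᾱ = 125.240/596.0 = 0.2101; R = Sᾱ/(1−ᾱ) = 125.240/(1−0.2101) = 158.552 sq m.
Lp = Lw + 10 log₁₀(4/R) = 95.7 -15.98 = 79.7 dB.

79.7 dB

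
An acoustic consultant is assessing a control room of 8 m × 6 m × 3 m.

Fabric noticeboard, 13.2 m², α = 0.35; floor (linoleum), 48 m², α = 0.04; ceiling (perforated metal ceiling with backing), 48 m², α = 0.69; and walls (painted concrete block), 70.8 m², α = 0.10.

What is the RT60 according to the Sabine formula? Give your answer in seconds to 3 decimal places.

A = Σ Sᵢαᵢ = 13.2*0.35 + 48*0.04 + 48*0.69 + 70.8*0.10 = 46.740 sabins.
Volume V = 8 × 6 × 3 = 144 m³.
RT60 = 0.161 · V / A = 0.161 × 144 / 46.740 = 0.496 s.

0.496 s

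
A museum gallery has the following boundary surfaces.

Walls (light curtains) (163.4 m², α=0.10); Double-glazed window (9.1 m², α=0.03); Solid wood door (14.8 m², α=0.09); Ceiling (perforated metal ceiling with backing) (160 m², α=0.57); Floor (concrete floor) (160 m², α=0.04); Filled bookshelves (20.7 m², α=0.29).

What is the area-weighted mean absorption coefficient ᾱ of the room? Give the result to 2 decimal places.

0.23

Total surface area S = 528.0 m².
A = 163.4·0.10 + 9.1·0.03 + 14.8·0.09 + 160·0.57 + 160·0.04 + 20.7·0.29 = 121.548 sabins.
ᾱ = 121.548 / 528.0 = 0.23.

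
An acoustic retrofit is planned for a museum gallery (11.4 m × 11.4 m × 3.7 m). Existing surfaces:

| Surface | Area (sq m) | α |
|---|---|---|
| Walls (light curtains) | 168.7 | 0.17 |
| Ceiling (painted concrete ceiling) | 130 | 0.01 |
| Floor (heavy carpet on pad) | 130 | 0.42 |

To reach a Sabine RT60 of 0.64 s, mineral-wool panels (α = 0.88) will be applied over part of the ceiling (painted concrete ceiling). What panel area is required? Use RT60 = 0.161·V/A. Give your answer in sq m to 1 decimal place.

41.8

A₁ = Σ Sᵢαᵢ = 168.7·0.17 + 130·0.01 + 130·0.42 = 84.579 sabins.
Required A₂ = 0.161·480.852/0.64 = 120.964 sabins.
ΔA needed = 120.964 − 84.579 = 36.385 sabins.
Each sq m of panel replacing the ceiling (painted concrete ceiling) adds (0.88 − 0.01) = 0.87 sabins.
Area = ΔA/Δα = 36.385/0.87 = 41.8 sq m.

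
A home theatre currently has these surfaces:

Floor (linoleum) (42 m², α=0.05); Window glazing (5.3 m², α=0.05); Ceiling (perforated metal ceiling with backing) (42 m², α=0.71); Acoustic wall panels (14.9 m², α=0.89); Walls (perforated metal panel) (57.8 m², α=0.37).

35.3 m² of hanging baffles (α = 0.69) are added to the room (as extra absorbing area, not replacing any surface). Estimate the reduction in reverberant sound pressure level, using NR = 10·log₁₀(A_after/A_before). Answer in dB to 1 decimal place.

1.3 dB

A_before = Σ Sᵢαᵢ = 42*0.05 + 5.3*0.05 + 42*0.71 + 14.9*0.89 + 57.8*0.37 = 66.832 sabins.
Treatment contributes 35.3·0.69 = 24.357 sabins.
A_after = 66.832 + 24.357 = 91.189 sabins.
Reduction = 10 log₁₀(A_after/A_before) = 10 log₁₀(1.3645) = 1.3 dB.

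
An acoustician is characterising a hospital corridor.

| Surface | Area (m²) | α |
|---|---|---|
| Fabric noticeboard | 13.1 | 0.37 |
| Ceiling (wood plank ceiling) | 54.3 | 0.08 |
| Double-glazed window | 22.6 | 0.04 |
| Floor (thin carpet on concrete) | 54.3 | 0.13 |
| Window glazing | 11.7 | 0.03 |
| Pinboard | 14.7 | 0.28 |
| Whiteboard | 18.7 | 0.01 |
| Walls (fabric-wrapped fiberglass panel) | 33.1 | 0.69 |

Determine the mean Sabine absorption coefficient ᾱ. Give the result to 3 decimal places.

0.201

Total surface area S = 222.5 m².
Weighted sum Σ Sα = 44.647.
ᾱ = A/S = 0.201.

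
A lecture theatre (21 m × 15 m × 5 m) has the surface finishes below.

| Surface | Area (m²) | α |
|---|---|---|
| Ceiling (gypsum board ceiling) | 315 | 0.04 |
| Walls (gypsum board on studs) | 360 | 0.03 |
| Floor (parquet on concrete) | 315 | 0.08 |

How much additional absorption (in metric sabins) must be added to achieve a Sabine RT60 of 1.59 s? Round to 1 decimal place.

110.9 sabins

Equivalent absorption area: A₁ = 315×0.04 + 360×0.03 + 315×0.08 = 48.600 m².
For T = 1.59 s, need A₂ = 0.161·V/T = 0.161·1575/1.59 = 159.481 sabins.
Shortfall: 159.481 − 48.600 = 110.9 sabins.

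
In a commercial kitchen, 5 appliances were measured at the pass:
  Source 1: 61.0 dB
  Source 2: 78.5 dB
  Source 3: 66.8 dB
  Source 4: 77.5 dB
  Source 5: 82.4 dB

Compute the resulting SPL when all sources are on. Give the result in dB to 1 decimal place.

Converting to relative power and adding: 10^(61.0/10) + 10^(78.5/10) + 10^(66.8/10) + 10^(77.5/10) + 10^(82.4/10) = 3.069e+08.
Combined level = 10 log₁₀(3.069e+08) = 84.9 dB.

84.9 dB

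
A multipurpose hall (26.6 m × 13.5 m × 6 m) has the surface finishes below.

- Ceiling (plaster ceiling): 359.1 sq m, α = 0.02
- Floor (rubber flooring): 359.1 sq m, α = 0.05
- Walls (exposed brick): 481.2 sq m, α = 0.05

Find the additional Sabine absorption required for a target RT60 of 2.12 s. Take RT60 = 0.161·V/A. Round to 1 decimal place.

Total absorption A₁ = 359.1*0.02 + 359.1*0.05 + 481.2*0.05
  = 7.182 + 17.955 + 24.060 = 49.197 sq m sabins.
V = 2154.6 m³. Required absorption A₂ = 0.161 × 2154.6 / 2.12 = 163.628 sabins.
Shortfall: 163.628 − 49.197 = 114.4 sabins.

114.4 sabins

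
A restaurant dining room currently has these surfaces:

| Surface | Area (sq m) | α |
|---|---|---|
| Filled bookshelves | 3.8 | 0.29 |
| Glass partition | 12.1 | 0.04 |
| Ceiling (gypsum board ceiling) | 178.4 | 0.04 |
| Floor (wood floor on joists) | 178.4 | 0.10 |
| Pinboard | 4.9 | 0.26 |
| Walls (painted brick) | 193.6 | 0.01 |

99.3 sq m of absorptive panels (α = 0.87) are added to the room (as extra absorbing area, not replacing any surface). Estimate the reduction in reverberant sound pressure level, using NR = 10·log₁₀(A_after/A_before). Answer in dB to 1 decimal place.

5.9 dB

Total absorption A_before = 3.8*0.29 + 12.1*0.04 + 178.4*0.04 + 178.4*0.10 + 4.9*0.26 + 193.6*0.01
  = 1.102 + 0.484 + 7.136 + 17.840 + 1.274 + 1.936 = 29.772 sq m sabins.
Added absorption = 99.3 × 0.87 = 86.391 sabins.
New total A_after = 116.163 sabins.
NR = 10·log₁₀(116.163/29.772) = 5.9 dB.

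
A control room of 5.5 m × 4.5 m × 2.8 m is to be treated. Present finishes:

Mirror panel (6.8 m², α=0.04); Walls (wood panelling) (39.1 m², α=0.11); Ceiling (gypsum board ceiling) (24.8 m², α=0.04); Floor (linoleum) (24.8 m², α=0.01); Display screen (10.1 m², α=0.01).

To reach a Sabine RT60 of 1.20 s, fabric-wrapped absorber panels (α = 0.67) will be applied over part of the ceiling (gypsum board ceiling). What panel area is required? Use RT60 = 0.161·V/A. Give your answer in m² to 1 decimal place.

5.4

Summing Sᵢαᵢ: 0.272 + 4.301 + 0.992 + 0.248 + 0.101 → A₁ = 5.914 sabins.
Required A₂ = 0.161·69.3/1.20 = 9.298 sabins.
ΔA needed = 9.298 − 5.914 = 3.384 sabins.
Net gain per m²: Δα = 0.67 − 0.04 = 0.63.
Area = ΔA/Δα = 3.384/0.63 = 5.4 m².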